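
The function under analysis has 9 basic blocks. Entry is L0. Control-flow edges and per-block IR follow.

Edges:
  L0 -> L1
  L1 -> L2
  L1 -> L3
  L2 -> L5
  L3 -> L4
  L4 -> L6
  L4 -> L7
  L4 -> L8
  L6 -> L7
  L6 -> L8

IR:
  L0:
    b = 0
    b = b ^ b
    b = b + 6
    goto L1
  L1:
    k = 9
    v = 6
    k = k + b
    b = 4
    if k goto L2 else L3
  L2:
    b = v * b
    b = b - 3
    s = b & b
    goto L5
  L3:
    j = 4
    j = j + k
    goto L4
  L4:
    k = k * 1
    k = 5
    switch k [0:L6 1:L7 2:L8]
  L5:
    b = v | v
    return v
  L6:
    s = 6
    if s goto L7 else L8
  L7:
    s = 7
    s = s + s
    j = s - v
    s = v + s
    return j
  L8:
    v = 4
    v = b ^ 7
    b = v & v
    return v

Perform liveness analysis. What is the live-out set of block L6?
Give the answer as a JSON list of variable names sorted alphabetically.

Per-block:
  L0: def={b} ue=∅
  L1: def={b,k,v} ue={b}
  L2: def={b,s} ue={b,v}
  L3: def={j} ue={k}
  L4: def={k} ue={k}
  L5: def={b} ue={v}
  L6: def={s} ue=∅
  L7: def={j,s} ue={v}
  L8: def={b,v} ue={b}

Backward fixpoint:
  L0: in=∅ out={b}
  L1: in={b} out={b,k,v}
  L2: in={b,v} out={v}
  L3: in={b,k,v} out={b,k,v}
  L4: in={b,k,v} out={b,v}
  L5: in={v} out=∅
  L6: in={b,v} out={b,v}
  L7: in={v} out=∅
  L8: in={b} out=∅

live-out(L6) = ["b", "v"]

Answer: ["b", "v"]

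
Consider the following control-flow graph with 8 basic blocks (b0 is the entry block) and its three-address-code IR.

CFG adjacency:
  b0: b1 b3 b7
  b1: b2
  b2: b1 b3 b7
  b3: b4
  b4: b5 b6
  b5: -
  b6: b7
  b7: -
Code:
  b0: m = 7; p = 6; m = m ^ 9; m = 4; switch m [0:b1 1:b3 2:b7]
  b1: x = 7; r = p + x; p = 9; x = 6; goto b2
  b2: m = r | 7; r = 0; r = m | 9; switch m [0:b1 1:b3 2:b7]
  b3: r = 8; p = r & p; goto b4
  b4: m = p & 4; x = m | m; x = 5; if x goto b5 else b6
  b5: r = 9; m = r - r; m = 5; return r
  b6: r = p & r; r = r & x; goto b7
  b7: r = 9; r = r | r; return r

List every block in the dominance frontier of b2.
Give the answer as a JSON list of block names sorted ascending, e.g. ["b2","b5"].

Answer: ["b1", "b3", "b7"]

Derivation:
idom tree: b1←b0 b2←b1 b3←b0 b4←b3 b5←b4 b6←b4 b7←b0
Dom∩ at merges:
  b1: preds {b0,b2}: {b0} ∩ {b0,b1,b2} = {b0}; idom=b0
  b3: preds {b0,b2}: {b0} ∩ {b0,b1,b2} = {b0}; idom=b0
  b7: preds {b0,b2,b6}: {b0} ∩ {b0,b1,b2} ∩ {b0,b3,b4,b6} = {b0}; idom=b0

DF walk-up:
  join b1 pred b0: · stop@b0
  join b1 pred b2: b2→b1 stop@b0
  join b3 pred b0: · stop@b0
  join b3 pred b2: b2→b1 stop@b0
  join b7 pred b0: · stop@b0
  join b7 pred b2: b2→b1 stop@b0
  join b7 pred b6: b6→b4→b3 stop@b0
  DF(b0)=∅
  DF(b1)={b1,b3,b7}
  DF(b2)={b1,b3,b7}
  DF(b3)={b7}
  DF(b4)={b7}
  DF(b5)=∅
  DF(b6)={b7}
  DF(b7)=∅

DF(b2) = ["b1", "b3", "b7"]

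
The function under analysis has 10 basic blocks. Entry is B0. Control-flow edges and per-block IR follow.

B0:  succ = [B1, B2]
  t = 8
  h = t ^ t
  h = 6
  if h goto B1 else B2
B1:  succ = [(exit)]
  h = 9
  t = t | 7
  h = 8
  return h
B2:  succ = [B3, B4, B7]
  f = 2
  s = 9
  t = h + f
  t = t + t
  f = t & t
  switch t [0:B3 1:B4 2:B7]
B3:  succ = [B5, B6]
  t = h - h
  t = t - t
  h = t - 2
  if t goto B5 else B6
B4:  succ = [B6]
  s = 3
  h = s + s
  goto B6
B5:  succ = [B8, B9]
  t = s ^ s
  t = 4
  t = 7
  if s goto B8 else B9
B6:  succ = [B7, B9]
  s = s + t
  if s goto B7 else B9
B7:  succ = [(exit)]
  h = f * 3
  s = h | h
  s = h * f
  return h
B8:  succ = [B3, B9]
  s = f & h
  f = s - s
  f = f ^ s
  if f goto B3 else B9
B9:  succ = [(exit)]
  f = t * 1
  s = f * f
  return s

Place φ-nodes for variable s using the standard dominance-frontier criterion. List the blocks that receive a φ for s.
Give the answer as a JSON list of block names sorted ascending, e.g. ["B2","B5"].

Answer: ["B3", "B6", "B7", "B9"]

Working:
idom tree: B1←B0 B2←B0 B3←B2 B4←B2 B5←B3 B6←B2 B7←B2 B8←B5 B9←B2
Join-block Dom:
  B3: preds {B2,B8}: {B0,B2} ∩ {B0,B2,B3,B5,B8} = {B0,B2}; idom=B2
  B6: preds {B3,B4}: {B0,B2,B3} ∩ {B0,B2,B4} = {B0,B2}; idom=B2
  B7: preds {B2,B6}: {B0,B2} ∩ {B0,B2,B6} = {B0,B2}; idom=B2
  B9: preds {B5,B6,B8}: {B0,B2,B3,B5} ∩ {B0,B2,B6} ∩ {B0,B2,B3,B5,B8} = {B0,B2}; idom=B2

Frontier:
  join B3 pred B2: · stop@B2
  join B3 pred B8: B8→B5→B3 stop@B2
  join B6 pred B3: B3 stop@B2
  join B6 pred B4: B4 stop@B2
  join B7 pred B2: · stop@B2
  join B7 pred B6: B6 stop@B2
  join B9 pred B5: B5→B3 stop@B2
  join B9 pred B6: B6 stop@B2
  join B9 pred B8: B8→B5→B3 stop@B2
  DF(B0)=∅
  DF(B1)=∅
  DF(B2)=∅
  DF(B3)={B3,B6,B9}
  DF(B4)={B6}
  DF(B5)={B3,B9}
  DF(B6)={B7,B9}
  DF(B7)=∅
  DF(B8)={B3,B9}
  DF(B9)=∅

φ for s: defs {B2,B4,B6,B7,B8,B9}
  DF⁺ = {B3,B6,B7,B9}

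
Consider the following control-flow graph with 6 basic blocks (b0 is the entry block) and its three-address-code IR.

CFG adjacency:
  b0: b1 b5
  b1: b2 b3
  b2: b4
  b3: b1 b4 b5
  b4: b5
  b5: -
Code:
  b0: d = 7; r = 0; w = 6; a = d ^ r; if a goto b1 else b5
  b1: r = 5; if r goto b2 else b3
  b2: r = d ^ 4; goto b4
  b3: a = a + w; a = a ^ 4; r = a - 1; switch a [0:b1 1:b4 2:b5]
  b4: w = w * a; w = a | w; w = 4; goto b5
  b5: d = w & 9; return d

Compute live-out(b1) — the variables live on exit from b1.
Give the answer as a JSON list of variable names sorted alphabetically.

Block summaries:
  b0: def={a,d,r,w} ue=∅
  b1: def={r} ue=∅
  b2: def={r} ue={d}
  b3: def={a,r} ue={a,w}
  b4: def={w} ue={a,w}
  b5: def={d} ue={w}

Liveness:
  b0 li=∅ lo={a,d,w}
  b1 li={a,d,w} lo={a,d,w}
  b2 li={a,d,w} lo={a,w}
  b3 li={a,d,w} lo={a,d,w}
  b4 li={a,w} lo={w}
  b5 li={w} lo=∅

live-out(b1) = ["a", "d", "w"]

Answer: ["a", "d", "w"]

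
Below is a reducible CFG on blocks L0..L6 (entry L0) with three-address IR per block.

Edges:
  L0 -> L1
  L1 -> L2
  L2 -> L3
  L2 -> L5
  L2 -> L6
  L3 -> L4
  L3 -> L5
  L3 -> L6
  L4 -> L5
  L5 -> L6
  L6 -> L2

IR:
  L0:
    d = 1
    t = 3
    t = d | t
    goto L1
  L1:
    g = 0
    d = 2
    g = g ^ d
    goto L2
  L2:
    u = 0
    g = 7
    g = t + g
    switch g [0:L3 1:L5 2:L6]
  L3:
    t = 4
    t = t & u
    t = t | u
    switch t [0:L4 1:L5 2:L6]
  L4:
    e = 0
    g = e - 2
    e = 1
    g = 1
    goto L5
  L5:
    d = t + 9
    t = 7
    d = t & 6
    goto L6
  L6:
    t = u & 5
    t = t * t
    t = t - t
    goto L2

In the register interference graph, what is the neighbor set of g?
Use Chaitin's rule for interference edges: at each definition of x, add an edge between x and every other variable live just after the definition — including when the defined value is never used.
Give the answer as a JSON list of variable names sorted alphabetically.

Answer: ["d", "t", "u"]

Working:
def/use:
  L0: def={d,t} ue=∅
  L1: def={d,g} ue=∅
  L2: def={g,u} ue={t}
  L3: def={t} ue={u}
  L4: def={e,g} ue=∅
  L5: def={d,t} ue={t}
  L6: def={t} ue={u}

Live sets:
  L0 li=∅ lo={t}
  L1 li={t} lo={t}
  L2 li={t} lo={t,u}
  L3 li={u} lo={t,u}
  L4 li={t,u} lo={t,u}
  L5 li={t,u} lo={u}
  L6 li={u} lo={t}

Conflict graph:
  d: {g,t,u}
  e: {t,u}
  g: {d,t,u}
  t: {d,e,g,u}
  u: {d,e,g,t}

N(g) = ["d", "t", "u"]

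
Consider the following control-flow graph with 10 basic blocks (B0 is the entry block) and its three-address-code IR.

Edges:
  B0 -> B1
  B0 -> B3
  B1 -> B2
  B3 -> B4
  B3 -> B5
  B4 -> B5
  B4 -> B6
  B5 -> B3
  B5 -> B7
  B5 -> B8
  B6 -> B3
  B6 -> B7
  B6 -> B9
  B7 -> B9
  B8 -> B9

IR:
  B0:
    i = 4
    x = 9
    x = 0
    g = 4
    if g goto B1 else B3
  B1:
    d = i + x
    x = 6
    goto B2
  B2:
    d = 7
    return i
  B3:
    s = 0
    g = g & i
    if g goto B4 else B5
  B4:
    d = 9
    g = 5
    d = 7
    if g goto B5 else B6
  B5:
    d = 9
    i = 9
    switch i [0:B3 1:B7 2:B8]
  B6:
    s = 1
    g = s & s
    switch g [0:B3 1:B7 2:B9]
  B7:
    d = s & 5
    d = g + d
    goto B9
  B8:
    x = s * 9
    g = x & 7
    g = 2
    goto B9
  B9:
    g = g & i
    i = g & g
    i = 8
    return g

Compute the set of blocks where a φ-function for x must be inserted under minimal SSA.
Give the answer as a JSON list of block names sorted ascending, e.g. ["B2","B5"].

Answer: ["B9"]

Analysis:
idom tree: B1←B0 B2←B1 B3←B0 B4←B3 B5←B3 B6←B4 B7←B3 B8←B5 B9←B3
Dom at joins:
  B3: preds {B0,B5,B6}: {B0} ∩ {B0,B3,B5} ∩ {B0,B3,B4,B6} = {B0}; idom=B0
  B5: preds {B3,B4}: {B0,B3} ∩ {B0,B3,B4} = {B0,B3}; idom=B3
  B7: preds {B5,B6}: {B0,B3,B5} ∩ {B0,B3,B4,B6} = {B0,B3}; idom=B3
  B9: preds {B6,B7,B8}: {B0,B3,B4,B6} ∩ {B0,B3,B7} ∩ {B0,B3,B5,B8} = {B0,B3}; idom=B3

DF walk-up:
  join B3 pred B0: · stop@B0
  join B3 pred B5: B5→B3 stop@B0
  join B3 pred B6: B6→B4→B3 stop@B0
  join B5 pred B3: · stop@B3
  join B5 pred B4: B4 stop@B3
  join B7 pred B5: B5 stop@B3
  join B7 pred B6: B6→B4 stop@B3
  join B9 pred B6: B6→B4 stop@B3
  join B9 pred B7: B7 stop@B3
  join B9 pred B8: B8→B5 stop@B3
  DF(B0)=∅
  DF(B1)=∅
  DF(B2)=∅
  DF(B3)={B3}
  DF(B4)={B3,B5,B7,B9}
  DF(B5)={B3,B7,B9}
  DF(B6)={B3,B7,B9}
  DF(B7)={B9}
  DF(B8)={B9}
  DF(B9)=∅

φ for x: defs {B0,B1,B8}
  DF⁺ = {B9}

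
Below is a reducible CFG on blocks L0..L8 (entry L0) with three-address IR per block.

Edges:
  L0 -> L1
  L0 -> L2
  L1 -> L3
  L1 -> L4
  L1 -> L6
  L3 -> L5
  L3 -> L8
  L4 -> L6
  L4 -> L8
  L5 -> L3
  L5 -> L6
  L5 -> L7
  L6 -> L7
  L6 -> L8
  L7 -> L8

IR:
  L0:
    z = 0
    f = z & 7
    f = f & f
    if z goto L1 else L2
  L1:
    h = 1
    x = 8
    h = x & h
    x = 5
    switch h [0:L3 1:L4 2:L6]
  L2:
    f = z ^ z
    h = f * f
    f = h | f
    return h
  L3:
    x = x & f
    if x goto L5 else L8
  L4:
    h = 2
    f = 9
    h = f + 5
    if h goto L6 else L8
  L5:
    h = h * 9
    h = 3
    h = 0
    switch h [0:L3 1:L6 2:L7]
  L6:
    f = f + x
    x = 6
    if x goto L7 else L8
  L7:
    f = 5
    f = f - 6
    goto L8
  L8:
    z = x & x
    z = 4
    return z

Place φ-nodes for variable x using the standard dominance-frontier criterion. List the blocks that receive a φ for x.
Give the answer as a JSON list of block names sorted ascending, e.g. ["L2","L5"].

idom tree: L1←L0 L2←L0 L3←L1 L4←L1 L5←L3 L6←L1 L7←L1 L8←L1
Join-block Dom:
  L3: preds {L1,L5}: {L0,L1} ∩ {L0,L1,L3,L5} = {L0,L1}; idom=L1
  L6: preds {L1,L4,L5}: {L0,L1} ∩ {L0,L1,L4} ∩ {L0,L1,L3,L5} = {L0,L1}; idom=L1
  L7: preds {L5,L6}: {L0,L1,L3,L5} ∩ {L0,L1,L6} = {L0,L1}; idom=L1
  L8: preds {L3,L4,L6,L7}: {L0,L1,L3} ∩ {L0,L1,L4} ∩ {L0,L1,L6} ∩ {L0,L1,L7} = {L0,L1}; idom=L1

Frontier:
  L3←L1: walk · to L1
  L3←L5: walk L5→L3 to L1
  L6←L1: walk · to L1
  L6←L4: walk L4 to L1
  L6←L5: walk L5→L3 to L1
  L7←L5: walk L5→L3 to L1
  L7←L6: walk L6 to L1
  L8←L3: walk L3 to L1
  L8←L4: walk L4 to L1
  L8←L6: walk L6 to L1
  L8←L7: walk L7 to L1
  DF(L0)=∅
  DF(L1)=∅
  DF(L2)=∅
  DF(L3)={L3,L6,L7,L8}
  DF(L4)={L6,L8}
  DF(L5)={L3,L6,L7}
  DF(L6)={L7,L8}
  DF(L7)={L8}
  DF(L8)=∅

φ for x: defs {L1,L3,L6}
  DF⁺ = {L3,L6,L7,L8}

Answer: ["L3", "L6", "L7", "L8"]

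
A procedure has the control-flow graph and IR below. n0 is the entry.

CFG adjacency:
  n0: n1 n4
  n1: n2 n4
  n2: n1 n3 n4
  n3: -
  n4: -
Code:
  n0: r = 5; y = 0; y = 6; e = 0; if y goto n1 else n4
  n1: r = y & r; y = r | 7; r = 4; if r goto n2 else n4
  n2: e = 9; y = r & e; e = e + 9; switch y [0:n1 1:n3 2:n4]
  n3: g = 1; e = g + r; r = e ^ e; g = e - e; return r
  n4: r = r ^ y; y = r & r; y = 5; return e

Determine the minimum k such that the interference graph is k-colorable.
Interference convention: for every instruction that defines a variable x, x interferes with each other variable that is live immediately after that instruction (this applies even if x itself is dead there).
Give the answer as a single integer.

Per-block:
  n0 def {e,r,y} use ∅
  n1 def {r,y} use {r,y}
  n2 def {e,y} use {r}
  n3 def {e,g,r} use {r}
  n4 def {r,y} use {e,r,y}

Live sets:
  live n0: ∅→{e,r,y}
  live n1: {e,r,y}→{e,r,y}
  live n2: {r}→{e,r,y}
  live n3: {r}→∅
  live n4: {e,r,y}→∅

Interfere edges:
  e: {r,y}
  g: {r}
  r: {e,g,y}
  y: {e,r}

Registers:
  {e,r,y} pairwise interfere (3-clique) ⇒ χ ≥ 3
  3-colouring: R0={r}  R1={e,g}  R2={y}
  χ = 3

Answer: 3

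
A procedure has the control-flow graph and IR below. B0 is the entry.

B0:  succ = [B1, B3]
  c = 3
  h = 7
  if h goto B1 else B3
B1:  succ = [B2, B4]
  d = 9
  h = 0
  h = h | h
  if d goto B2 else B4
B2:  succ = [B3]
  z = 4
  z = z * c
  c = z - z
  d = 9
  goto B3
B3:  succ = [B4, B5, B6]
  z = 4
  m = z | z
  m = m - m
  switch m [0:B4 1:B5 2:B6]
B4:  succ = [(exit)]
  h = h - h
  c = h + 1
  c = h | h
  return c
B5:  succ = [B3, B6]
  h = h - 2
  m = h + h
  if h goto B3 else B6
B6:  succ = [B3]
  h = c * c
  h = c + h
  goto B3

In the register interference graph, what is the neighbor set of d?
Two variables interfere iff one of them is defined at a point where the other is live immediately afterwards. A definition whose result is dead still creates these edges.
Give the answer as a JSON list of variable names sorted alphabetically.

Per-block:
  B0 def {c,h} use ∅
  B1 def {d,h} use ∅
  B2 def {c,d,z} use {c}
  B3 def {m,z} use ∅
  B4 def {c,h} use {h}
  B5 def {h,m} use {h}
  B6 def {h} use {c}

Live sets:
  live B0: ∅→{c,h}
  live B1: {c}→{c,h}
  live B2: {c,h}→{c,h}
  live B3: {c,h}→{c,h}
  live B4: {h}→∅
  live B5: {c,h}→{c,h}
  live B6: {c}→{c,h}

Interference:
  c — {d,h,m,z}
  d — {c,h}
  h — {c,d,m,z}
  m — {c,h}
  z — {c,h}

N(d) = ["c", "h"]

Answer: ["c", "h"]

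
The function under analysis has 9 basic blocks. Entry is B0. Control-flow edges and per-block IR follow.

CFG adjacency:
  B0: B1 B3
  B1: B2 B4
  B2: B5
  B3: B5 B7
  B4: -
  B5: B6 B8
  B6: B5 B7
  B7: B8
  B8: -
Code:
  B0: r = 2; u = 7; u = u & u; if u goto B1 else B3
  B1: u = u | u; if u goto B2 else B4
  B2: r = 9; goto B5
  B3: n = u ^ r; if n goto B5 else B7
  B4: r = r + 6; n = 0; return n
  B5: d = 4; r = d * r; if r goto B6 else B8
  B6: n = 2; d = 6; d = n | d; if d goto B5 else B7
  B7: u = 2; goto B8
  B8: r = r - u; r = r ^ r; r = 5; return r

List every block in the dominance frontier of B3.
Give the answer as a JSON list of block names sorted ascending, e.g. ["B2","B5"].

Answer: ["B5", "B7"]

Analysis:
idom tree: B1←B0 B2←B1 B3←B0 B4←B1 B5←B0 B6←B5 B7←B0 B8←B0
Dom at joins:
  B5: preds {B2,B3,B6}: {B0,B1,B2} ∩ {B0,B3} ∩ {B0,B5,B6} = {B0}; idom=B0
  B7: preds {B3,B6}: {B0,B3} ∩ {B0,B5,B6} = {B0}; idom=B0
  B8: preds {B5,B7}: {B0,B5} ∩ {B0,B7} = {B0}; idom=B0

Frontier:
  B5←B2: walk B2→B1 to B0
  B5←B3: walk B3 to B0
  B5←B6: walk B6→B5 to B0
  B7←B3: walk B3 to B0
  B7←B6: walk B6→B5 to B0
  B8←B5: walk B5 to B0
  B8←B7: walk B7 to B0
  B0 → ∅
  B1 → {B5}
  B2 → {B5}
  B3 → {B5,B7}
  B4 → ∅
  B5 → {B5,B7,B8}
  B6 → {B5,B7}
  B7 → {B8}
  B8 → ∅

DF(B3) = ["B5", "B7"]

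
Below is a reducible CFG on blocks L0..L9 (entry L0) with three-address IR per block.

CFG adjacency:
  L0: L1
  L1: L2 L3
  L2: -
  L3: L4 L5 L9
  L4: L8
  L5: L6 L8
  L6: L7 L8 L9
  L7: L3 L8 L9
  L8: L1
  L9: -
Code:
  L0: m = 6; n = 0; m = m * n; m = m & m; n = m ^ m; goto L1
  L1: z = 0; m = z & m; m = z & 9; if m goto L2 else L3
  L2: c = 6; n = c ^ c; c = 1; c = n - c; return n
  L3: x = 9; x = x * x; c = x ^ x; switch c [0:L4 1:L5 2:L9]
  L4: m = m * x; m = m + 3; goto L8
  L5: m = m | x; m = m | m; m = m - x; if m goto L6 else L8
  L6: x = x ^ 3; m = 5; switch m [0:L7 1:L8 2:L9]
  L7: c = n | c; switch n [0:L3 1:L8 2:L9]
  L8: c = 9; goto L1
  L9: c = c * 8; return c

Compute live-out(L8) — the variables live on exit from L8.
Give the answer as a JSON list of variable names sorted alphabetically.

Answer: ["m", "n"]

Analysis:
Block summaries:
  L0: {m,n} / ∅
  L1: {m,z} / {m}
  L2: {c,n} / ∅
  L3: {c,x} / ∅
  L4: {m} / {m,x}
  L5: {m} / {m,x}
  L6: {m,x} / {x}
  L7: {c} / {c,n}
  L8: {c} / ∅
  L9: {c} / {c}

Live sets:
  live L0: ∅→{m,n}
  live L1: {m,n}→{m,n}
  live L2: ∅→∅
  live L3: {m,n}→{c,m,n,x}
  live L4: {m,n,x}→{m,n}
  live L5: {c,m,n,x}→{c,m,n,x}
  live L6: {c,n,x}→{c,m,n}
  live L7: {c,m,n}→{c,m,n}
  live L8: {m,n}→{m,n}
  live L9: {c}→∅

live-out(L8) = ["m", "n"]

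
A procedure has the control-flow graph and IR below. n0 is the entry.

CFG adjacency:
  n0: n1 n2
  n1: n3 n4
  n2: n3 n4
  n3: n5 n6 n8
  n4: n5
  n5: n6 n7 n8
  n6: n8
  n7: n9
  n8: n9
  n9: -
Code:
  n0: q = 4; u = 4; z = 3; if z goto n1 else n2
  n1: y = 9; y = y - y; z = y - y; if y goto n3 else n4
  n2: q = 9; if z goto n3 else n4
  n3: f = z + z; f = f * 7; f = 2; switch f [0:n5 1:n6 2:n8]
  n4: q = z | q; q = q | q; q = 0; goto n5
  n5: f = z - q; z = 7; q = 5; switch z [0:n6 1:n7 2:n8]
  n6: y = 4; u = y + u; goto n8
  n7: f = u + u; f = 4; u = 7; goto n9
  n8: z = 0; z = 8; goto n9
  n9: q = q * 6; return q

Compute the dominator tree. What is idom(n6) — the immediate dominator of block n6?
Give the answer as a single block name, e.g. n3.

idom tree: n1←n0 n2←n0 n3←n0 n4←n0 n5←n0 n6←n0 n7←n5 n8←n0 n9←n0
Dom at joins:
  n3: preds {n1,n2}: {n0,n1} ∩ {n0,n2} = {n0}; idom=n0
  n4: preds {n1,n2}: {n0,n1} ∩ {n0,n2} = {n0}; idom=n0
  n5: preds {n3,n4}: {n0,n3} ∩ {n0,n4} = {n0}; idom=n0
  n6: preds {n3,n5}: {n0,n3} ∩ {n0,n5} = {n0}; idom=n0
  n8: preds {n3,n5,n6}: {n0,n3} ∩ {n0,n5} ∩ {n0,n6} = {n0}; idom=n0
  n9: preds {n7,n8}: {n0,n5,n7} ∩ {n0,n8} = {n0}; idom=n0

idom(n6) = n0

Answer: n0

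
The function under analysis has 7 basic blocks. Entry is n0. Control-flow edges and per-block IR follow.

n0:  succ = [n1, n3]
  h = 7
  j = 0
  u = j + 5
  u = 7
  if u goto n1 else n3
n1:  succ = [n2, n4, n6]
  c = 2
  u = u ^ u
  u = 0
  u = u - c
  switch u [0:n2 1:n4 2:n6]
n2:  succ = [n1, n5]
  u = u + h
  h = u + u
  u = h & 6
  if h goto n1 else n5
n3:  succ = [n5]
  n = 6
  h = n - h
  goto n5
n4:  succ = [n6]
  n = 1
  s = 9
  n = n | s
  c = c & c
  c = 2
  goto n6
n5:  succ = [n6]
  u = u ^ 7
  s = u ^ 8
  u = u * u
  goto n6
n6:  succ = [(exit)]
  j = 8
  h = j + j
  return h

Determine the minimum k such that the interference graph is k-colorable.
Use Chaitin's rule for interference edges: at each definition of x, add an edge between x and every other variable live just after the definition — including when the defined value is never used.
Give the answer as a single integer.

Answer: 4

Working:
Per-block:
  n0: def={h,j,u} ue=∅
  n1: def={c,u} ue={u}
  n2: def={h,u} ue={h,u}
  n3: def={h,n} ue={h}
  n4: def={c,n,s} ue={c}
  n5: def={s,u} ue={u}
  n6: def={h,j} ue=∅

Backward fixpoint:
  n0 li=∅ lo={h,u}
  n1 li={h,u} lo={c,h,u}
  n2 li={h,u} lo={h,u}
  n3 li={h,u} lo={u}
  n4 li={c} lo=∅
  n5 li={u} lo=∅
  n6 li=∅ lo=∅

Interference:
  c: {h,n,s,u}
  h: {c,j,n,u}
  j: {h}
  n: {c,h,s,u}
  s: {c,n,u}
  u: {c,h,n,s}

Chromatic number:
  {c,h,n,u} pairwise interfere (4-clique) ⇒ χ ≥ 4
  assign c→c0 h→c1 j→c0 n→c2 s→c1 u→c3 — no edge inside a register ⇒ χ ≤ 4
  χ = 4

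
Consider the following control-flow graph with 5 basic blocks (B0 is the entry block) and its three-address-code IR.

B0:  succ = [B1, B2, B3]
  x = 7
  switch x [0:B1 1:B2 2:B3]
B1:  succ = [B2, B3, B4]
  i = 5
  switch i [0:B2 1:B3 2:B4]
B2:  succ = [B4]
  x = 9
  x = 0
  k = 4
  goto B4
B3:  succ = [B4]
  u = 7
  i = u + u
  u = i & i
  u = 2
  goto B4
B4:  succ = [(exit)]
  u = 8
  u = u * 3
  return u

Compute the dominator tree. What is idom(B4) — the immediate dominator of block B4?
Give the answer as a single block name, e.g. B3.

idom tree: B1←B0 B2←B0 B3←B0 B4←B0
Dom at joins:
  B2: preds {B0,B1}: {B0} ∩ {B0,B1} = {B0}; idom=B0
  B3: preds {B0,B1}: {B0} ∩ {B0,B1} = {B0}; idom=B0
  B4: preds {B1,B2,B3}: {B0,B1} ∩ {B0,B2} ∩ {B0,B3} = {B0}; idom=B0

idom(B4) = B0

Answer: B0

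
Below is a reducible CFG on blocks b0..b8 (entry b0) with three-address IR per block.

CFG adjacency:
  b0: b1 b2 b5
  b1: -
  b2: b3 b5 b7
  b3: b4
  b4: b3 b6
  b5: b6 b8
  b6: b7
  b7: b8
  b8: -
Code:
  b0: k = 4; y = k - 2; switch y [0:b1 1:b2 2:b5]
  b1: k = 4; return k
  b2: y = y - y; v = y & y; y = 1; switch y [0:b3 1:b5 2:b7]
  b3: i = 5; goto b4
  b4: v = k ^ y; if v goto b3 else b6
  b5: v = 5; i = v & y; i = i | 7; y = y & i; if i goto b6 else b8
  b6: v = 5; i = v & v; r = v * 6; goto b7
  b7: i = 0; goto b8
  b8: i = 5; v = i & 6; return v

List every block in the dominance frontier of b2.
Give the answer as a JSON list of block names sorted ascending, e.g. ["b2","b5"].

idom tree: b1←b0 b2←b0 b3←b2 b4←b3 b5←b0 b6←b0 b7←b0 b8←b0
Dom at joins:
  b3: preds {b2,b4}: {b0,b2} ∩ {b0,b2,b3,b4} = {b0,b2}; idom=b2
  b5: preds {b0,b2}: {b0} ∩ {b0,b2} = {b0}; idom=b0
  b6: preds {b4,b5}: {b0,b2,b3,b4} ∩ {b0,b5} = {b0}; idom=b0
  b7: preds {b2,b6}: {b0,b2} ∩ {b0,b6} = {b0}; idom=b0
  b8: preds {b5,b7}: {b0,b5} ∩ {b0,b7} = {b0}; idom=b0

DF walk-up:
  b3←b2: walk · to b2
  b3←b4: walk b4→b3 to b2
  b5←b0: walk · to b0
  b5←b2: walk b2 to b0
  b6←b4: walk b4→b3→b2 to b0
  b6←b5: walk b5 to b0
  b7←b2: walk b2 to b0
  b7←b6: walk b6 to b0
  b8←b5: walk b5 to b0
  b8←b7: walk b7 to b0
  b0: DF=∅
  b1: DF=∅
  b2: DF={b5,b6,b7}
  b3: DF={b3,b6}
  b4: DF={b3,b6}
  b5: DF={b6,b8}
  b6: DF={b7}
  b7: DF={b8}
  b8: DF=∅

DF(b2) = ["b5", "b6", "b7"]

Answer: ["b5", "b6", "b7"]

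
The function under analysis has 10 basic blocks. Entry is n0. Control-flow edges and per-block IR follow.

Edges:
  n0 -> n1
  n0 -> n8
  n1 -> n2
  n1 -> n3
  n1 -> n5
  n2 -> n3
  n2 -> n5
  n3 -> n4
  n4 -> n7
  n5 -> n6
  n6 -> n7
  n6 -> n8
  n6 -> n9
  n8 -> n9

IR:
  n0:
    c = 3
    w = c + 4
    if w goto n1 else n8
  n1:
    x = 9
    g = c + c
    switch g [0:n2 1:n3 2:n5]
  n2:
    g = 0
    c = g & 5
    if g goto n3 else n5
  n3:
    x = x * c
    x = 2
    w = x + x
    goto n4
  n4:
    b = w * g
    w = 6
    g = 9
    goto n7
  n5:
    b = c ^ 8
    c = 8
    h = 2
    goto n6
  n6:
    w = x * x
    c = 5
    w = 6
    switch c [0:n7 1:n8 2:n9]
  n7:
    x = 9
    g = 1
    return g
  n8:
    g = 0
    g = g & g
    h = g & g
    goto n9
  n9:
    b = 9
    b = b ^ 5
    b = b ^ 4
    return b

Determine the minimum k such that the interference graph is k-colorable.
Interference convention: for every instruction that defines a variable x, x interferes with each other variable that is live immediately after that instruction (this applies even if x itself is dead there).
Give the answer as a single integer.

def/use:
  n0: def={c,w} ue=∅
  n1: def={g,x} ue={c}
  n2: def={c,g} ue=∅
  n3: def={w,x} ue={c,x}
  n4: def={b,g,w} ue={g,w}
  n5: def={b,c,h} ue={c}
  n6: def={c,w} ue={x}
  n7: def={g,x} ue=∅
  n8: def={g,h} ue=∅
  n9: def={b} ue=∅

Live sets:
  n0: in=∅ out={c}
  n1: in={c} out={c,g,x}
  n2: in={x} out={c,g,x}
  n3: in={c,g,x} out={g,w}
  n4: in={g,w} out=∅
  n5: in={c,x} out={x}
  n6: in={x} out=∅
  n7: in=∅ out=∅
  n8: in=∅ out=∅
  n9: in=∅ out=∅

Conflict graph:
  b: {x}
  c: {g,w,x}
  g: {c,w,x}
  h: {x}
  w: {c,g}
  x: {b,c,g,h}

Registers:
  clique {c,g,w} ⇒ need ≥ 3
  assign b→c1 c→c1 g→c2 h→c1 w→c0 x→c0 — no edge inside a register ⇒ χ ≤ 3
  χ = 3

Answer: 3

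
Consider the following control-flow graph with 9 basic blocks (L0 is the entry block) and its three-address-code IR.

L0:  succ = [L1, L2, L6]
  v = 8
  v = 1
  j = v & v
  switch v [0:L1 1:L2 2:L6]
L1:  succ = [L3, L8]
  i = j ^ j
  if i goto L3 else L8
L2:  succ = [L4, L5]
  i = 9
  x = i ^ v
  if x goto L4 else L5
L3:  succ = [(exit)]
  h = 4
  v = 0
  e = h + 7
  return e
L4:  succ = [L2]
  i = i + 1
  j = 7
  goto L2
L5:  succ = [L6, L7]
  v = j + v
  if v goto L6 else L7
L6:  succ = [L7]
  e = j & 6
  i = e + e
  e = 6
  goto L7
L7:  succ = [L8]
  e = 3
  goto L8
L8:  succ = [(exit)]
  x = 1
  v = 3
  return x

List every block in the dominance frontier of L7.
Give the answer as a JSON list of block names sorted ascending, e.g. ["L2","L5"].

Answer: ["L8"]

Working:
idom tree: L1←L0 L2←L0 L3←L1 L4←L2 L5←L2 L6←L0 L7←L0 L8←L0
Dom∩ at merges:
  L2: preds {L0,L4}: {L0} ∩ {L0,L2,L4} = {L0}; idom=L0
  L6: preds {L0,L5}: {L0} ∩ {L0,L2,L5} = {L0}; idom=L0
  L7: preds {L5,L6}: {L0,L2,L5} ∩ {L0,L6} = {L0}; idom=L0
  L8: preds {L1,L7}: {L0,L1} ∩ {L0,L7} = {L0}; idom=L0

DF walk-up:
  L2←L0: walk · to L0
  L2←L4: walk L4→L2 to L0
  L6←L0: walk · to L0
  L6←L5: walk L5→L2 to L0
  L7←L5: walk L5→L2 to L0
  L7←L6: walk L6 to L0
  L8←L1: walk L1 to L0
  L8←L7: walk L7 to L0
  DF(L0)=∅
  DF(L1)={L8}
  DF(L2)={L2,L6,L7}
  DF(L3)=∅
  DF(L4)={L2}
  DF(L5)={L6,L7}
  DF(L6)={L7}
  DF(L7)={L8}
  DF(L8)=∅

DF(L7) = ["L8"]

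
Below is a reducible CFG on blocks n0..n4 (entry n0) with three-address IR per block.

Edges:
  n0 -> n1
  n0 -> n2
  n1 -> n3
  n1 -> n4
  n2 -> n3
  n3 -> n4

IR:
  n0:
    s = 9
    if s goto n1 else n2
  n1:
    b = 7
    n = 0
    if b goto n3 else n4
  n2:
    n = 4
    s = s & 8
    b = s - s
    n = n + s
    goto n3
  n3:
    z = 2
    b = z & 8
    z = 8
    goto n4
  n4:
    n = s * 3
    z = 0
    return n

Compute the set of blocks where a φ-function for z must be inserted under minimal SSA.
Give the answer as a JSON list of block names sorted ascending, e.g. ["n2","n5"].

Answer: ["n4"]

Derivation:
idom tree: n1←n0 n2←n0 n3←n0 n4←n0
Dom at joins:
  n3: preds {n1,n2}: {n0,n1} ∩ {n0,n2} = {n0}; idom=n0
  n4: preds {n1,n3}: {n0,n1} ∩ {n0,n3} = {n0}; idom=n0

DF derivation:
  join n3 pred n1: n1 stop@n0
  join n3 pred n2: n2 stop@n0
  join n4 pred n1: n1 stop@n0
  join n4 pred n3: n3 stop@n0
  DF(n0)=∅
  DF(n1)={n3,n4}
  DF(n2)={n3}
  DF(n3)={n4}
  DF(n4)=∅

φ for z: defs {n3,n4}
  DF⁺ = {n4}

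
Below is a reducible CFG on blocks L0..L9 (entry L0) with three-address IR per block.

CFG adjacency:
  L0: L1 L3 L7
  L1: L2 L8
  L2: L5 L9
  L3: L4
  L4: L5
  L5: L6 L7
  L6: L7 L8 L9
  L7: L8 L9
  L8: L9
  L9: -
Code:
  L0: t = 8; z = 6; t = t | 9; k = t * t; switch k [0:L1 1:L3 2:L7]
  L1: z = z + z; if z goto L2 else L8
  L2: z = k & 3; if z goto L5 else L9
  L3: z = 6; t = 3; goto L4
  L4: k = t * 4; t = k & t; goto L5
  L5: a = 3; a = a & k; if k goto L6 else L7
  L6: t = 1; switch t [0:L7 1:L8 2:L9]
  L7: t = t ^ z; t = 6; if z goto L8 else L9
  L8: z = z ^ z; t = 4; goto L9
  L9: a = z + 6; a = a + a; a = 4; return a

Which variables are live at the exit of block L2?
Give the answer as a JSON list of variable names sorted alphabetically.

Answer: ["k", "t", "z"]

Derivation:
def/use:
  L0: {k,t,z} / ∅
  L1: {z} / {z}
  L2: {z} / {k}
  L3: {t,z} / ∅
  L4: {k,t} / {t}
  L5: {a} / {k}
  L6: {t} / ∅
  L7: {t} / {t,z}
  L8: {t,z} / {z}
  L9: {a} / {z}

Liveness:
  L0: in=∅ out={k,t,z}
  L1: in={k,t,z} out={k,t,z}
  L2: in={k,t} out={k,t,z}
  L3: in=∅ out={t,z}
  L4: in={t,z} out={k,t,z}
  L5: in={k,t,z} out={t,z}
  L6: in={z} out={t,z}
  L7: in={t,z} out={z}
  L8: in={z} out={z}
  L9: in={z} out=∅

live-out(L2) = ["k", "t", "z"]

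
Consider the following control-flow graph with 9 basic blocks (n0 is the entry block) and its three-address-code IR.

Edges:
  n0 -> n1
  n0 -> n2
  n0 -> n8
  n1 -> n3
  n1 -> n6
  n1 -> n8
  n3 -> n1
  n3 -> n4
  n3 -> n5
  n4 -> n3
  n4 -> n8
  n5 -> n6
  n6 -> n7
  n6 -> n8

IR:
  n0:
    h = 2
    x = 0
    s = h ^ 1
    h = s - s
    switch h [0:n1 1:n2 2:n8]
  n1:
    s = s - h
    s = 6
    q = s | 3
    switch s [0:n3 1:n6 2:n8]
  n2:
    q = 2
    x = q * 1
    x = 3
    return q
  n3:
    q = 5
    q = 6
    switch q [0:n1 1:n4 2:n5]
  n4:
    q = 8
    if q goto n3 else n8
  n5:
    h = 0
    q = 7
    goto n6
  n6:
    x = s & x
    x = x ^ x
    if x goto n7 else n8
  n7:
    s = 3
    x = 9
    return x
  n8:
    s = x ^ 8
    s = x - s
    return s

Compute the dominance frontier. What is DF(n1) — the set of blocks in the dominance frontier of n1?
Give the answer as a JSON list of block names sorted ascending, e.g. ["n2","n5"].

Answer: ["n1", "n8"]

Working:
idom tree: n1←n0 n2←n0 n3←n1 n4←n3 n5←n3 n6←n1 n7←n6 n8←n0
Dom∩ at merges:
  n1: preds {n0,n3}: {n0} ∩ {n0,n1,n3} = {n0}; idom=n0
  n3: preds {n1,n4}: {n0,n1} ∩ {n0,n1,n3,n4} = {n0,n1}; idom=n1
  n6: preds {n1,n5}: {n0,n1} ∩ {n0,n1,n3,n5} = {n0,n1}; idom=n1
  n8: preds {n0,n1,n4,n6}: {n0} ∩ {n0,n1} ∩ {n0,n1,n3,n4} ∩ {n0,n1,n6} = {n0}; idom=n0

DF derivation:
  n1←n0: walk · to n0
  n1←n3: walk n3→n1 to n0
  n3←n1: walk · to n1
  n3←n4: walk n4→n3 to n1
  n6←n1: walk · to n1
  n6←n5: walk n5→n3 to n1
  n8←n0: walk · to n0
  n8←n1: walk n1 to n0
  n8←n4: walk n4→n3→n1 to n0
  n8←n6: walk n6→n1 to n0
  n0: DF=∅
  n1: DF={n1,n8}
  n2: DF=∅
  n3: DF={n1,n3,n6,n8}
  n4: DF={n3,n8}
  n5: DF={n6}
  n6: DF={n8}
  n7: DF=∅
  n8: DF=∅

DF(n1) = ["n1", "n8"]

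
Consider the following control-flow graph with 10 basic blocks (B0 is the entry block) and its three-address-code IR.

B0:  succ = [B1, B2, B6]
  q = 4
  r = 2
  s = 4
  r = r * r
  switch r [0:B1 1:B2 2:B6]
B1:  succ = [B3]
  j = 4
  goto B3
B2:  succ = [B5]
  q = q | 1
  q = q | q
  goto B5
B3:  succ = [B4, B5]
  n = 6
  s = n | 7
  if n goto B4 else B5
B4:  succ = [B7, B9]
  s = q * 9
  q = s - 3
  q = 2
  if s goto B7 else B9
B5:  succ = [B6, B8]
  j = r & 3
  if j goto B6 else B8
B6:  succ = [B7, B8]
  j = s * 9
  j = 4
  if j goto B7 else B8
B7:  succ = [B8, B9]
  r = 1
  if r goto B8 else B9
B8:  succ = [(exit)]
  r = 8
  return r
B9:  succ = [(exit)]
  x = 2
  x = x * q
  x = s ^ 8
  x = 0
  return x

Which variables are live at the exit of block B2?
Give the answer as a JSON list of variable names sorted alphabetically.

Block summaries:
  B0 def {q,r,s} use ∅
  B1 def {j} use ∅
  B2 def {q} use {q}
  B3 def {n,s} use ∅
  B4 def {q,s} use {q}
  B5 def {j} use {r}
  B6 def {j} use {s}
  B7 def {r} use ∅
  B8 def {r} use ∅
  B9 def {x} use {q,s}

Live sets:
  live B0: ∅→{q,r,s}
  live B1: {q,r}→{q,r}
  live B2: {q,r,s}→{q,r,s}
  live B3: {q,r}→{q,r,s}
  live B4: {q}→{q,s}
  live B5: {q,r,s}→{q,s}
  live B6: {q,s}→{q,s}
  live B7: {q,s}→{q,s}
  live B8: ∅→∅
  live B9: {q,s}→∅

live-out(B2) = ["q", "r", "s"]

Answer: ["q", "r", "s"]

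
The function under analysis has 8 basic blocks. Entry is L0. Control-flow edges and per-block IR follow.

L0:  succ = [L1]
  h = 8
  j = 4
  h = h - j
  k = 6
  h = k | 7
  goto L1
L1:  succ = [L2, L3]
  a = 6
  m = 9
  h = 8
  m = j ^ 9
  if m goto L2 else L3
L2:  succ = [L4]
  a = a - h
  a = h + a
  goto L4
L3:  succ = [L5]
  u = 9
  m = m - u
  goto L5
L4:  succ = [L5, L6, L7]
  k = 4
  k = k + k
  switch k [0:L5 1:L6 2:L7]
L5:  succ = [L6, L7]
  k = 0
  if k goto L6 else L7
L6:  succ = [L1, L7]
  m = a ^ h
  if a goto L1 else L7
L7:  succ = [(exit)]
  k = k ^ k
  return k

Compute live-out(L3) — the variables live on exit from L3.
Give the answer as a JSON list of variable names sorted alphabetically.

Answer: ["a", "h", "j"]

Working:
Block summaries:
  L0: def={h,j,k} ue=∅
  L1: def={a,h,m} ue={j}
  L2: def={a} ue={a,h}
  L3: def={m,u} ue={m}
  L4: def={k} ue=∅
  L5: def={k} ue=∅
  L6: def={m} ue={a,h}
  L7: def={k} ue={k}

Live sets:
  L0 li=∅ lo={j}
  L1 li={j} lo={a,h,j,m}
  L2 li={a,h,j} lo={a,h,j}
  L3 li={a,h,j,m} lo={a,h,j}
  L4 li={a,h,j} lo={a,h,j,k}
  L5 li={a,h,j} lo={a,h,j,k}
  L6 li={a,h,j,k} lo={j,k}
  L7 li={k} lo=∅

live-out(L3) = ["a", "h", "j"]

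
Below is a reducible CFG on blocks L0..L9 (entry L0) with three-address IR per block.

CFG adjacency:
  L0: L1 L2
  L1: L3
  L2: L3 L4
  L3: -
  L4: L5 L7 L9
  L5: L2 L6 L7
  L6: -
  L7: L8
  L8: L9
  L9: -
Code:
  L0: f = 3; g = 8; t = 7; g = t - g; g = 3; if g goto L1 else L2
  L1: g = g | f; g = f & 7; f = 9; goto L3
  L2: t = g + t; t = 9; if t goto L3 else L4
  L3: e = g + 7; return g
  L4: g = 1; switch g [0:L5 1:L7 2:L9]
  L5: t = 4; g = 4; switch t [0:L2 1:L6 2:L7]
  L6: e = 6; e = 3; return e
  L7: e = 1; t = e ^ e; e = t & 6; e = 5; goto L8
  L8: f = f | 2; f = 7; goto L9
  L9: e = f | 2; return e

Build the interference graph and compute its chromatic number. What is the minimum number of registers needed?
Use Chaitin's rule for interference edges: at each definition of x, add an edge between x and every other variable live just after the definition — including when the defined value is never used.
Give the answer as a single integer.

Block summaries:
  L0: def={f,g,t} ue=∅
  L1: def={f,g} ue={f,g}
  L2: def={t} ue={g,t}
  L3: def={e} ue={g}
  L4: def={g} ue=∅
  L5: def={g,t} ue=∅
  L6: def={e} ue=∅
  L7: def={e,t} ue=∅
  L8: def={f} ue={f}
  L9: def={e} ue={f}

Backward fixpoint:
  live L0: ∅→{f,g,t}
  live L1: {f,g}→{g}
  live L2: {f,g,t}→{f,g}
  live L3: {g}→∅
  live L4: {f}→{f}
  live L5: {f}→{f,g,t}
  live L6: ∅→∅
  live L7: {f}→{f}
  live L8: {f}→{f}
  live L9: {f}→∅

Interference:
  e: {f,g}
  f: {e,g,t}
  g: {e,f,t}
  t: {f,g}

Chromatic number:
  clique {e,f,g} ⇒ need ≥ 3
  assign e→c2 f→c0 g→c1 t→c2 — no edge inside a register ⇒ χ ≤ 3
  χ = 3

Answer: 3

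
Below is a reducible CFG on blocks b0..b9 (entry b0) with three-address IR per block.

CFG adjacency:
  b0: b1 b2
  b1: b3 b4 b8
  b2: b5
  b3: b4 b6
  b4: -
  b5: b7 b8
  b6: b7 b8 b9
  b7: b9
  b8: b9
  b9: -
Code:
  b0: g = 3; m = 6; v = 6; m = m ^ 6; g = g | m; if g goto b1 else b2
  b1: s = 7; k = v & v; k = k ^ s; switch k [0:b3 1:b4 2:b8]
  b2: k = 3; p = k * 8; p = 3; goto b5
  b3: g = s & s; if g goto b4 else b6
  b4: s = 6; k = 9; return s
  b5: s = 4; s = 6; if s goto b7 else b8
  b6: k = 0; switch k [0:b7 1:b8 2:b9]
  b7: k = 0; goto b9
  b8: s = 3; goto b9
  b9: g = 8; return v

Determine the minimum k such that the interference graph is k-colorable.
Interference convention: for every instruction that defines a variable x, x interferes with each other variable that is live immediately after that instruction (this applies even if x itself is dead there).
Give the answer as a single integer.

Block summaries:
  b0: def={g,m,v} ue=∅
  b1: def={k,s} ue={v}
  b2: def={k,p} ue=∅
  b3: def={g} ue={s}
  b4: def={k,s} ue=∅
  b5: def={s} ue=∅
  b6: def={k} ue=∅
  b7: def={k} ue=∅
  b8: def={s} ue=∅
  b9: def={g} ue={v}

Backward fixpoint:
  b0: in=∅ out={v}
  b1: in={v} out={s,v}
  b2: in={v} out={v}
  b3: in={s,v} out={v}
  b4: in=∅ out=∅
  b5: in={v} out={v}
  b6: in={v} out={v}
  b7: in={v} out={v}
  b8: in={v} out={v}
  b9: in={v} out=∅

Interfere edges:
  g: {m,v}
  k: {s,v}
  m: {g,v}
  p: {v}
  s: {k,v}
  v: {g,k,m,p,s}

Chromatic number:
  {g,m,v} pairwise interfere (3-clique) ⇒ χ ≥ 3
  assign g→c1 k→c1 m→c2 p→c1 s→c2 v→c0 — no edge inside a register ⇒ χ ≤ 3
  χ = 3

Answer: 3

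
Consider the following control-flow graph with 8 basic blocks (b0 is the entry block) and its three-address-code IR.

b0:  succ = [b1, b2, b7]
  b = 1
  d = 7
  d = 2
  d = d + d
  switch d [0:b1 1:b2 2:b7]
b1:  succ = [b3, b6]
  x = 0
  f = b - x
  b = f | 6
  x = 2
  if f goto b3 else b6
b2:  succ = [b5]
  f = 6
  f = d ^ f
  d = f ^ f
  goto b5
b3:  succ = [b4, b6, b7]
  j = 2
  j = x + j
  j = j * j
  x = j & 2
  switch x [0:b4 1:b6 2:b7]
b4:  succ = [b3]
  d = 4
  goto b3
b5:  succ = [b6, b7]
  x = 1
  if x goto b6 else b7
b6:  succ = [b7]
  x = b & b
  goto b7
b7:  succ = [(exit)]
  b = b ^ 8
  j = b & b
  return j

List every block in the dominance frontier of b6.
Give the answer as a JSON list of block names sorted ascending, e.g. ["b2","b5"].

idom tree: b1←b0 b2←b0 b3←b1 b4←b3 b5←b2 b6←b0 b7←b0
Dom at joins:
  b3: preds {b1,b4}: {b0,b1} ∩ {b0,b1,b3,b4} = {b0,b1}; idom=b1
  b6: preds {b1,b3,b5}: {b0,b1} ∩ {b0,b1,b3} ∩ {b0,b2,b5} = {b0}; idom=b0
  b7: preds {b0,b3,b5,b6}: {b0} ∩ {b0,b1,b3} ∩ {b0,b2,b5} ∩ {b0,b6} = {b0}; idom=b0

DF derivation:
  b3←b1: walk · to b1
  b3←b4: walk b4→b3 to b1
  b6←b1: walk b1 to b0
  b6←b3: walk b3→b1 to b0
  b6←b5: walk b5→b2 to b0
  b7←b0: walk · to b0
  b7←b3: walk b3→b1 to b0
  b7←b5: walk b5→b2 to b0
  b7←b6: walk b6 to b0
  b0: DF=∅
  b1: DF={b6,b7}
  b2: DF={b6,b7}
  b3: DF={b3,b6,b7}
  b4: DF={b3}
  b5: DF={b6,b7}
  b6: DF={b7}
  b7: DF=∅

DF(b6) = ["b7"]

Answer: ["b7"]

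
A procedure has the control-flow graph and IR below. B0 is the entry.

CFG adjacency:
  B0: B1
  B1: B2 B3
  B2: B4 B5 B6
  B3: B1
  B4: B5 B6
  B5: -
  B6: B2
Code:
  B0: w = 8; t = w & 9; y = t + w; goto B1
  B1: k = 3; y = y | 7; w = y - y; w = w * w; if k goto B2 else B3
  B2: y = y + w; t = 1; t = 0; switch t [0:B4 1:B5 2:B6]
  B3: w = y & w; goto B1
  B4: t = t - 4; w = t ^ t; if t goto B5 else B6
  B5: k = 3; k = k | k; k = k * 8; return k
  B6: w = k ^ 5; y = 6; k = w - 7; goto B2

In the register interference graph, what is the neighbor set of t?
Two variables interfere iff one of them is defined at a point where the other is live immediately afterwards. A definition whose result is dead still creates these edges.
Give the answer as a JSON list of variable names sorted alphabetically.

Answer: ["k", "w"]

Analysis:
Per-block:
  B0: def={t,w,y} ue=∅
  B1: def={k,w,y} ue={y}
  B2: def={t,y} ue={w,y}
  B3: def={w} ue={w,y}
  B4: def={t,w} ue={t}
  B5: def={k} ue=∅
  B6: def={k,w,y} ue={k}

Backward fixpoint:
  B0: in=∅ out={y}
  B1: in={y} out={k,w,y}
  B2: in={k,w,y} out={k,t}
  B3: in={w,y} out={y}
  B4: in={k,t} out={k}
  B5: in=∅ out=∅
  B6: in={k} out={k,w,y}

Conflict graph:
  k↔{t,w,y}
  t↔{k,w}
  w↔{k,t,y}
  y↔{k,w}

N(t) = ["k", "w"]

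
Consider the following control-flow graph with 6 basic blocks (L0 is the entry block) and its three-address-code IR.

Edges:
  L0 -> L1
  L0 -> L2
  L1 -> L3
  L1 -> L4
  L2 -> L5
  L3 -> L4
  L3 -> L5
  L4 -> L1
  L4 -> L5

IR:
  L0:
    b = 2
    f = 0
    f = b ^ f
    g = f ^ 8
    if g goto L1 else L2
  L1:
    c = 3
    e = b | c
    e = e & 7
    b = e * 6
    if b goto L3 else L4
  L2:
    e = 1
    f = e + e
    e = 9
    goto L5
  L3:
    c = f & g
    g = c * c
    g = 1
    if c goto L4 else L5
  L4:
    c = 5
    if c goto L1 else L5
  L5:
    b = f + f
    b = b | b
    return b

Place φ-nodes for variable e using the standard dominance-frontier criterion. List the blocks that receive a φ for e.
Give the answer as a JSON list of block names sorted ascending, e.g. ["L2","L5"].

Answer: ["L1", "L5"]

Working:
idom tree: L1←L0 L2←L0 L3←L1 L4←L1 L5←L0
Dom at joins:
  L1: preds {L0,L4}: {L0} ∩ {L0,L1,L4} = {L0}; idom=L0
  L4: preds {L1,L3}: {L0,L1} ∩ {L0,L1,L3} = {L0,L1}; idom=L1
  L5: preds {L2,L3,L4}: {L0,L2} ∩ {L0,L1,L3} ∩ {L0,L1,L4} = {L0}; idom=L0

DF derivation:
  join L1 pred L0: · stop@L0
  join L1 pred L4: L4→L1 stop@L0
  join L4 pred L1: · stop@L1
  join L4 pred L3: L3 stop@L1
  join L5 pred L2: L2 stop@L0
  join L5 pred L3: L3→L1 stop@L0
  join L5 pred L4: L4→L1 stop@L0
  L0 → ∅
  L1 → {L1,L5}
  L2 → {L5}
  L3 → {L4,L5}
  L4 → {L1,L5}
  L5 → ∅

φ for e: defs {L1,L2}
  DF⁺ = {L1,L5}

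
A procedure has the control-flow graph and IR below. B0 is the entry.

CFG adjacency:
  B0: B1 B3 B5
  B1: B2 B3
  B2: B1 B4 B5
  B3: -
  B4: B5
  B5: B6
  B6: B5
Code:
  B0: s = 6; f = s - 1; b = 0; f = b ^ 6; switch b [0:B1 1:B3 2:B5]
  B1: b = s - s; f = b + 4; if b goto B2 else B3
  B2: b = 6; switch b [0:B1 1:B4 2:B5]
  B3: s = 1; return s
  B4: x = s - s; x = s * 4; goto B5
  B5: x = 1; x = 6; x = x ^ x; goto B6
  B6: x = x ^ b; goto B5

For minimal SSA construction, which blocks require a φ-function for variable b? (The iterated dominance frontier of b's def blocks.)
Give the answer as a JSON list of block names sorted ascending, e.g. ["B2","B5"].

Answer: ["B1", "B3", "B5"]

Derivation:
idom tree: B1←B0 B2←B1 B3←B0 B4←B2 B5←B0 B6←B5
Dom at joins:
  B1: preds {B0,B2}: {B0} ∩ {B0,B1,B2} = {B0}; idom=B0
  B3: preds {B0,B1}: {B0} ∩ {B0,B1} = {B0}; idom=B0
  B5: preds {B0,B2,B4,B6}: {B0} ∩ {B0,B1,B2} ∩ {B0,B1,B2,B4} ∩ {B0,B5,B6} = {B0}; idom=B0

Frontier:
  join B1 pred B0: · stop@B0
  join B1 pred B2: B2→B1 stop@B0
  join B3 pred B0: · stop@B0
  join B3 pred B1: B1 stop@B0
  join B5 pred B0: · stop@B0
  join B5 pred B2: B2→B1 stop@B0
  join B5 pred B4: B4→B2→B1 stop@B0
  join B5 pred B6: B6→B5 stop@B0
  B0 → ∅
  B1 → {B1,B3,B5}
  B2 → {B1,B5}
  B3 → ∅
  B4 → {B5}
  B5 → {B5}
  B6 → {B5}

φ for b: defs {B0,B1,B2}
  DF⁺ = {B1,B3,B5}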